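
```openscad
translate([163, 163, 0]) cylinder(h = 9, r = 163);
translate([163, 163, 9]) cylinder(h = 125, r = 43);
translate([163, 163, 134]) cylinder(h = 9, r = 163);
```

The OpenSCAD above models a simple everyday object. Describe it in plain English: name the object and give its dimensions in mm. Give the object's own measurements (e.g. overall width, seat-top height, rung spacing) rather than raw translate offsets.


A spool: two coaxial disc flanges of radius 163 mm and thickness 9 mm, joined by a core cylinder of radius 43 mm and height 125 mm. The lower flange rests on z = 0 and the three cylinders share a vertical axis.


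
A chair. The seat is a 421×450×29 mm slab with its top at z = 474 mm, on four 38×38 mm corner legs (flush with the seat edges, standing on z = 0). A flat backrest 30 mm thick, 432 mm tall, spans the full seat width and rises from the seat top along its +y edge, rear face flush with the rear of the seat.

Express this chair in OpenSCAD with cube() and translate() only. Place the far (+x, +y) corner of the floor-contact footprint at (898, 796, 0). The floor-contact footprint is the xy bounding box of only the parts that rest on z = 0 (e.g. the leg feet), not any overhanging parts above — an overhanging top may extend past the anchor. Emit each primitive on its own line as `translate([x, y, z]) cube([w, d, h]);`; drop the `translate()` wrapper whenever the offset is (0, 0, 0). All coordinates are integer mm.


translate([477, 346, 445]) cube([421, 450, 29]);
translate([477, 346, 0]) cube([38, 38, 445]);
translate([860, 346, 0]) cube([38, 38, 445]);
translate([477, 758, 0]) cube([38, 38, 445]);
translate([860, 758, 0]) cube([38, 38, 445]);
translate([477, 766, 474]) cube([421, 30, 432]);


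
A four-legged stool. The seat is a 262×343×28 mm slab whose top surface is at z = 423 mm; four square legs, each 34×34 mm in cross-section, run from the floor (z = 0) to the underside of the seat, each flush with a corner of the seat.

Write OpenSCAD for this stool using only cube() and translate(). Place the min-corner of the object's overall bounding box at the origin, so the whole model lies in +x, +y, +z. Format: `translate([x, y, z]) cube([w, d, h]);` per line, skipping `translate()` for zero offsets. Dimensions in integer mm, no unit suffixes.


translate([0, 0, 395]) cube([262, 343, 28]);
cube([34, 34, 395]);
translate([228, 0, 0]) cube([34, 34, 395]);
translate([0, 309, 0]) cube([34, 34, 395]);
translate([228, 309, 0]) cube([34, 34, 395]);


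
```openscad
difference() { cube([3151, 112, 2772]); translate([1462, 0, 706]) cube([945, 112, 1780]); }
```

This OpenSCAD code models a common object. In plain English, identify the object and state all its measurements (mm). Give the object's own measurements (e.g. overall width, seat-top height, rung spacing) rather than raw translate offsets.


A wall 3151 mm long (x), 112 mm thick (y), 2772 mm tall, with a rectangular window opening cut through it. The opening is 945 mm wide and 1780 mm tall; its sill is at z = 706 mm and its near (−x) edge is 1462 mm from the wall's −x end. The opening passes through the full wall thickness.


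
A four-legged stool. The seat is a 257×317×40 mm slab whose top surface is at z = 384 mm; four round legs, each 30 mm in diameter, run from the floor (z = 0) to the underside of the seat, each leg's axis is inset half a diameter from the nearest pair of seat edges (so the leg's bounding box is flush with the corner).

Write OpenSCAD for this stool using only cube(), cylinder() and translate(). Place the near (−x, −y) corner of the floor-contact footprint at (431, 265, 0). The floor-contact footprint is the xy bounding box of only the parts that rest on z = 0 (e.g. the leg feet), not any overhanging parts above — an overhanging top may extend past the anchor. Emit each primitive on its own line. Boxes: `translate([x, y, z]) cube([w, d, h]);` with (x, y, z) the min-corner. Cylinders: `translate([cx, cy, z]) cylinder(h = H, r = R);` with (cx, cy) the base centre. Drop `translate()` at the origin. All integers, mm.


translate([431, 265, 344]) cube([257, 317, 40]);
translate([446, 280, 0]) cylinder(h = 344, r = 15);
translate([673, 280, 0]) cylinder(h = 344, r = 15);
translate([446, 567, 0]) cylinder(h = 344, r = 15);
translate([673, 567, 0]) cylinder(h = 344, r = 15);


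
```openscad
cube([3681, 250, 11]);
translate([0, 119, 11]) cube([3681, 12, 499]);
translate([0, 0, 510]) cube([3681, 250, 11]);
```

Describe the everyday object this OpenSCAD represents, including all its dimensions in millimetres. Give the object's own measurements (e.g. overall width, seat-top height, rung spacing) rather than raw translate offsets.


An I-beam lying along x, 3681 mm long. Overall section height 521 mm. Two flanges 250 mm wide (y) and 11 mm thick, one on the floor and one at the top; a web 12 mm thick runs between them, centred on the flange width.


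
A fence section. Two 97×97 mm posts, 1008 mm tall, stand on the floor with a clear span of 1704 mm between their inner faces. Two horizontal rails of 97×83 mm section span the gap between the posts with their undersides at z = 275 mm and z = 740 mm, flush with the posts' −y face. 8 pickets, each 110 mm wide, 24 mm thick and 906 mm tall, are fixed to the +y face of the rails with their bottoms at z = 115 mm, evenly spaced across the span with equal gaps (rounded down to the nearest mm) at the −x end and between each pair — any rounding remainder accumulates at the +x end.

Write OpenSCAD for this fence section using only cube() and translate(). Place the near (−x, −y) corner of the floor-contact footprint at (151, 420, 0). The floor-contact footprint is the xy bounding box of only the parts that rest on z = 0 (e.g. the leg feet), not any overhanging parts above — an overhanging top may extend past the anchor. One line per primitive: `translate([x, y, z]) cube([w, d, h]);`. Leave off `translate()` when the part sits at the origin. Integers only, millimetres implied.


translate([151, 420, 0]) cube([97, 97, 1008]);
translate([1952, 420, 0]) cube([97, 97, 1008]);
translate([248, 420, 275]) cube([1704, 97, 83]);
translate([248, 420, 740]) cube([1704, 97, 83]);
translate([339, 517, 115]) cube([110, 24, 906]);
translate([540, 517, 115]) cube([110, 24, 906]);
translate([741, 517, 115]) cube([110, 24, 906]);
translate([942, 517, 115]) cube([110, 24, 906]);
translate([1143, 517, 115]) cube([110, 24, 906]);
translate([1344, 517, 115]) cube([110, 24, 906]);
translate([1545, 517, 115]) cube([110, 24, 906]);
translate([1746, 517, 115]) cube([110, 24, 906]);


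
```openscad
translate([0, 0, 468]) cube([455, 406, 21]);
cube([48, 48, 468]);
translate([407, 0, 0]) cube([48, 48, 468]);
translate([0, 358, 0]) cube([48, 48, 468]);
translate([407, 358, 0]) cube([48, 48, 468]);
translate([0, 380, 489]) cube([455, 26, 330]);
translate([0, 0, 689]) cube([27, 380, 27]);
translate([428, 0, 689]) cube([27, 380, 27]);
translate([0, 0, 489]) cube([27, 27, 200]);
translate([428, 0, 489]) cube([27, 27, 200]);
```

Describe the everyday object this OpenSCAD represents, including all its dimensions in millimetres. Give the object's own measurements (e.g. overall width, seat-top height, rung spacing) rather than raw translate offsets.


A chair. The seat is a 455×406×21 mm slab with its top at z = 489 mm, on four 48×48 mm corner legs (flush with the seat edges, standing on z = 0). A flat backrest 26 mm thick, 330 mm tall, spans the full seat width and rises from the seat top along its +y edge, rear face flush with the rear of the seat. Two armrests of 27×27 mm section run along each side from the seat's front edge to the front of the backrest, top faces 227 mm above the seat top and outer faces flush with the seat's x-edges; a 27×27 mm post under the front of each armrest stands on the seat at the front corner.


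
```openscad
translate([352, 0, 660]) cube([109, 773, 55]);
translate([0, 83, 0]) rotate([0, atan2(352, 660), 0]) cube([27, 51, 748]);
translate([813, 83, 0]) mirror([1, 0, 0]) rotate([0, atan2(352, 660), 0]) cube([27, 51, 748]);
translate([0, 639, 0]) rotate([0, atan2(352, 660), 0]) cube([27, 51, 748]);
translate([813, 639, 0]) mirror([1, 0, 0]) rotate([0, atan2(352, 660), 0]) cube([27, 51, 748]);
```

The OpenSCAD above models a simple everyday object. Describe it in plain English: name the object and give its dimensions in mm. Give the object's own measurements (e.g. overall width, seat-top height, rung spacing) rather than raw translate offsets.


A sawhorse. A 109×773×55 mm beam (x, y, z) sits on two A-frame leg pairs. Each pair is two raked legs of 27×51 mm section (51 mm along y) splaying symmetrically in x. Each leg rises 660 mm vertically over 352 mm of horizontal reach and is 748 mm long along its own axis. Every leg's outer bottom edge rests on the floor and its outer top edge meets a bottom edge of the beam — the left legs (tilting toward +x) meet the beam's −x bottom edge, the right legs (their mirror images, tilting toward −x) meet its +x bottom edge — so the leg tops tuck under the beam, the beam's underside is 660 mm above the floor, and the feet are 813 mm apart outside-to-outside with the beam centred between them. The two leg pairs are set in 83 mm from either end of the beam.


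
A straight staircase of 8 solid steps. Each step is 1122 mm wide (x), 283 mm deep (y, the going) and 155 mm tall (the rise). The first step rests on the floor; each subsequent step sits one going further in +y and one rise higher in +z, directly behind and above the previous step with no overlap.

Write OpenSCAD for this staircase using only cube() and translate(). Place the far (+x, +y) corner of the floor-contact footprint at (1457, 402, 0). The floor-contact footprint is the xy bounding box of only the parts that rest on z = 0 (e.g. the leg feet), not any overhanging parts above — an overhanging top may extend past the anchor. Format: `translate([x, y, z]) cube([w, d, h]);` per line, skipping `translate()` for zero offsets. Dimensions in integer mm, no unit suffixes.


translate([335, 119, 0]) cube([1122, 283, 155]);
translate([335, 402, 155]) cube([1122, 283, 155]);
translate([335, 685, 310]) cube([1122, 283, 155]);
translate([335, 968, 465]) cube([1122, 283, 155]);
translate([335, 1251, 620]) cube([1122, 283, 155]);
translate([335, 1534, 775]) cube([1122, 283, 155]);
translate([335, 1817, 930]) cube([1122, 283, 155]);
translate([335, 2100, 1085]) cube([1122, 283, 155]);


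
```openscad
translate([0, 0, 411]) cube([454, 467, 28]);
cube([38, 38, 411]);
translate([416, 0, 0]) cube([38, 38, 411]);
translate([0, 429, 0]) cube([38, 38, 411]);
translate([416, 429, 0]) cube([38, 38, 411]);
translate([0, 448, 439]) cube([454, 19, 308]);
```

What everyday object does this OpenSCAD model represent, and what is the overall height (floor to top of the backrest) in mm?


A chair. The overall height is 747 mm.

A slab on four corner posts with a tall panel at the back — a chair. The seat slab sits at z = 411 with thickness 28, and the 308 mm backrest starts at the seat top, so the overall height is 411 + 28 + 308 = 747 mm.


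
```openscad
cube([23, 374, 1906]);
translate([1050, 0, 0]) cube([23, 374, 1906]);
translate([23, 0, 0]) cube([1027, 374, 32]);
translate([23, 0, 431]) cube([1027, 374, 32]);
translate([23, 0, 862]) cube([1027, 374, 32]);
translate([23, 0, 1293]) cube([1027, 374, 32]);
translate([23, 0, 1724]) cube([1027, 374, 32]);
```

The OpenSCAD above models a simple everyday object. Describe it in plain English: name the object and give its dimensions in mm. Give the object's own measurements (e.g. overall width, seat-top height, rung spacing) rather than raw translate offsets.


An open bookshelf. Two side panels, each 23 mm thick, 374 mm deep and 1906 mm tall, stand 1073 mm apart (outside-to-outside). Between them sit 5 shelves, each 32 mm thick and 374 mm deep, spanning the full gap between the sides. The bottom shelf rests on the floor (its underside at z = 0) and the clear gap between one shelf's top and the next shelf's underside is 399 mm.


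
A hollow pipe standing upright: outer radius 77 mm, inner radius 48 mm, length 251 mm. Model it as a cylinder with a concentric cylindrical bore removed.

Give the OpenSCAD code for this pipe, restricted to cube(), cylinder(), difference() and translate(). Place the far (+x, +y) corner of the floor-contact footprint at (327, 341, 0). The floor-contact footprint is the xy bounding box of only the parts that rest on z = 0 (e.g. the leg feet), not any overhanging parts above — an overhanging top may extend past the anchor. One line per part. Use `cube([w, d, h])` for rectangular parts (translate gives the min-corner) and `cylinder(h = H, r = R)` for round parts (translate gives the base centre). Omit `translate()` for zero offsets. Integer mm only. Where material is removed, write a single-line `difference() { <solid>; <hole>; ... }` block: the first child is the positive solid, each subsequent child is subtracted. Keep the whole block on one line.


difference() { translate([250, 264, 0]) cylinder(h = 251, r = 77); translate([250, 264, 0]) cylinder(h = 251, r = 48); }


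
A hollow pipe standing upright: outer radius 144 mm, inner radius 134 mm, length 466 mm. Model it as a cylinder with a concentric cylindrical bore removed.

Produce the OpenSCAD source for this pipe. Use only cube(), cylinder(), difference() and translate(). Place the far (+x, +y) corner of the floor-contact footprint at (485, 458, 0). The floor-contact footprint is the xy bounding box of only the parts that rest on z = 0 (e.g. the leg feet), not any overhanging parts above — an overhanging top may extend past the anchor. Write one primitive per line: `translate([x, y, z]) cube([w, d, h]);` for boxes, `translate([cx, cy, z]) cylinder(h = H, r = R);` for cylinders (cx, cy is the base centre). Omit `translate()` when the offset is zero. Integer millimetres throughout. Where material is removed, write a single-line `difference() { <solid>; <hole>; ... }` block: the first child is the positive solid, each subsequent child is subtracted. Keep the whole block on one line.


difference() { translate([341, 314, 0]) cylinder(h = 466, r = 144); translate([341, 314, 0]) cylinder(h = 466, r = 134); }


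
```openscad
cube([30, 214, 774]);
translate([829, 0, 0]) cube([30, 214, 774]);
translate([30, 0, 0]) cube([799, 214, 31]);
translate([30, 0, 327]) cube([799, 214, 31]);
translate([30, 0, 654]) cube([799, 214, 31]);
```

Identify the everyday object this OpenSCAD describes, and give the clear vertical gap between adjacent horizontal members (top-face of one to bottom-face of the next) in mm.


A bookshelf. The clear shelf gap is 296 mm.

Two tall side panels with 3 horizontal boards between them — a bookshelf. The first two shelf undersides are at z = 0 and z = 327; with shelf thickness 31, the clear gap is 327 − 0 − 31 = 296 mm.


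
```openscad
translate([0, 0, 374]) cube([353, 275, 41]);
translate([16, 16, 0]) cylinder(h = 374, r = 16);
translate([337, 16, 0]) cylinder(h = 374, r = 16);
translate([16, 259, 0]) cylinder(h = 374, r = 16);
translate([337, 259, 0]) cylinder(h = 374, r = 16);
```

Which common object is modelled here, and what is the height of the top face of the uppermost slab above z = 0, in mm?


A stool. The seat height is 415 mm.

A 353×275×41 slab at z = 374 on four corner cylinders — a stool. The seat top is 374 + 41 = 415 mm.


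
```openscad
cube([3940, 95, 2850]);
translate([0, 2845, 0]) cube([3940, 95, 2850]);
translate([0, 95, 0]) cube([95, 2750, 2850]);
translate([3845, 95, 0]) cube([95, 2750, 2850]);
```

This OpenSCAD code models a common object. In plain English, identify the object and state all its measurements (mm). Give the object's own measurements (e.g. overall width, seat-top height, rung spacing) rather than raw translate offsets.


The wall frame of a small rectangular building: four walls, each 2850 mm tall and 95 mm thick, enclosing a footprint 3940 mm (x) by 2940 mm (y) outside-to-outside, with no floor or roof. The front and back walls (the −y and +y sides) span the full width; the two side walls fit between them.


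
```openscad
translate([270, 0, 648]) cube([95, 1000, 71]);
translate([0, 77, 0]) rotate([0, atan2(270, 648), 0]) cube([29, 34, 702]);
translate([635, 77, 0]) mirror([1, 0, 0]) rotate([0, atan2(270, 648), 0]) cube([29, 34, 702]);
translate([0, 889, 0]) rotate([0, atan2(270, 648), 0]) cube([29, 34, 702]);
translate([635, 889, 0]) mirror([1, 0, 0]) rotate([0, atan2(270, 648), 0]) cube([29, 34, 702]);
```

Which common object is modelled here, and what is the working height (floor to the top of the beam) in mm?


A sawhorse. The overall height is 719 mm.

A beam across two mirrored pairs of raked legs — a sawhorse. The beam's underside is at z = 648 (matching the legs' vertical rise in atan2(270, 648)) and the beam is 71 mm tall, so its top is at 648 + 71 = 719 mm. The raked legs top out at the beam's underside, so that is the highest point.


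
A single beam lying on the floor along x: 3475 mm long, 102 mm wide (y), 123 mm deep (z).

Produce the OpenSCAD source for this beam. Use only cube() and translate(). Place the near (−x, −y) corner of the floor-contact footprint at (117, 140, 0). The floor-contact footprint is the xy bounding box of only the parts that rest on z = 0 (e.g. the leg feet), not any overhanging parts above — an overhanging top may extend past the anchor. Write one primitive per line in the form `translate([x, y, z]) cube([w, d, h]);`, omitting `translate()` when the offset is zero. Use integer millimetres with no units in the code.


translate([117, 140, 0]) cube([3475, 102, 123]);


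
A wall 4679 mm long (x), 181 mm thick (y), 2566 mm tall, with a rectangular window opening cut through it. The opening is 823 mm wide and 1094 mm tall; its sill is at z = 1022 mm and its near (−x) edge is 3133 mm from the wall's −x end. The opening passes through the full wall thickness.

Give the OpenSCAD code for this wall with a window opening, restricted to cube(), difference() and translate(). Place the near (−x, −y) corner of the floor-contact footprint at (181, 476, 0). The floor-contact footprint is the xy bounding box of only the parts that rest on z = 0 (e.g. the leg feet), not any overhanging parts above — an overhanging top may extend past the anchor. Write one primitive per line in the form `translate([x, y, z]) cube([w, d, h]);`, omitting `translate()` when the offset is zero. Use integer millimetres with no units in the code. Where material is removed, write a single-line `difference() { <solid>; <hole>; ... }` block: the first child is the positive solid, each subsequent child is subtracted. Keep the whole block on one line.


difference() { translate([181, 476, 0]) cube([4679, 181, 2566]); translate([3314, 476, 1022]) cube([823, 181, 1094]); }


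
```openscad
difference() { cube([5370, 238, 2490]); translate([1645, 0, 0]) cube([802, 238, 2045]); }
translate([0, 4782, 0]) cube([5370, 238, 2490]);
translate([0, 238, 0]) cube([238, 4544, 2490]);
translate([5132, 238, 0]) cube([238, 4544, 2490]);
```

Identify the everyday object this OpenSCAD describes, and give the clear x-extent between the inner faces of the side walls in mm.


A single room. The interior width is 4894 mm.

Four walls enclosing a rectangle with a door in the front wall — a room. Outside width 5370 minus two 238 mm walls gives 4894 mm.


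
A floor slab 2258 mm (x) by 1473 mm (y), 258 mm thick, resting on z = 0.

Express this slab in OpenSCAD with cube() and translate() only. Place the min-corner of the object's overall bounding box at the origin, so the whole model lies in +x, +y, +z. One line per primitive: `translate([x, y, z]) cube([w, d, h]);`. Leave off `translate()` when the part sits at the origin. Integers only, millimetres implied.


cube([2258, 1473, 258]);


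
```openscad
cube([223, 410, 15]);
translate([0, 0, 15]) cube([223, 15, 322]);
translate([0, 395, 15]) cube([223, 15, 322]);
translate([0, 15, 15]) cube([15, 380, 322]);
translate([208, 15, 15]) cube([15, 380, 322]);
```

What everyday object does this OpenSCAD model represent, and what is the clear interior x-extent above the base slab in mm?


An open box. The internal width is 193 mm.

A 223×410 base slab with four walls standing on it — an open box. The base is 223 mm wide and the walls are 15 mm thick, so the internal width is 223 − 2 × 15 = 193 mm.


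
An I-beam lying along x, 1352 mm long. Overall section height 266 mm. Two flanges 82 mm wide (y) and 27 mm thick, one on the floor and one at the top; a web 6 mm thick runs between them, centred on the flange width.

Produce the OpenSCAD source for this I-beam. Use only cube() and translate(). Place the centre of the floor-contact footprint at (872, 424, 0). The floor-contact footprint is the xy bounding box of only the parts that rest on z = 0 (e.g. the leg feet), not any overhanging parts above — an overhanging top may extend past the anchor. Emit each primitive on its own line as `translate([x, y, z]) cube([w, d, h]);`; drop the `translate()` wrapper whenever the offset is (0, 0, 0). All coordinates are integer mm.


translate([196, 383, 0]) cube([1352, 82, 27]);
translate([196, 421, 27]) cube([1352, 6, 212]);
translate([196, 383, 239]) cube([1352, 82, 27]);


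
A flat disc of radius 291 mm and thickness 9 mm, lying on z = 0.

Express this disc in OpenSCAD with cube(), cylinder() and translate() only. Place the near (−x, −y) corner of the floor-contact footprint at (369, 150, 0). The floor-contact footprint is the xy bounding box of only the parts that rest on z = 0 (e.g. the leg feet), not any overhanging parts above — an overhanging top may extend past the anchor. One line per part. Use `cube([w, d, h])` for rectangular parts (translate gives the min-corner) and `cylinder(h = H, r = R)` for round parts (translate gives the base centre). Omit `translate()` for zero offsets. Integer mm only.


translate([660, 441, 0]) cylinder(h = 9, r = 291);


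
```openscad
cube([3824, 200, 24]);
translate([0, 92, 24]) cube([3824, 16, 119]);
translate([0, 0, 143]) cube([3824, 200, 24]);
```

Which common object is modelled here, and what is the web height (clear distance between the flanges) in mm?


An I-beam. The web height is 119 mm.

Two wide flanges with a thin centred web — an I-beam. Overall 167 mm minus two 24 mm flanges gives a web of 167 − 2·24 = 119 mm.


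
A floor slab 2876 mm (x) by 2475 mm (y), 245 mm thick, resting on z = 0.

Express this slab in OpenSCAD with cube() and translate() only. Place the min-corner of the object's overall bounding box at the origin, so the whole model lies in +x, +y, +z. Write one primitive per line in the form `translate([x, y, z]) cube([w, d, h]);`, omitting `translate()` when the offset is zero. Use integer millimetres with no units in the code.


cube([2876, 2475, 245]);


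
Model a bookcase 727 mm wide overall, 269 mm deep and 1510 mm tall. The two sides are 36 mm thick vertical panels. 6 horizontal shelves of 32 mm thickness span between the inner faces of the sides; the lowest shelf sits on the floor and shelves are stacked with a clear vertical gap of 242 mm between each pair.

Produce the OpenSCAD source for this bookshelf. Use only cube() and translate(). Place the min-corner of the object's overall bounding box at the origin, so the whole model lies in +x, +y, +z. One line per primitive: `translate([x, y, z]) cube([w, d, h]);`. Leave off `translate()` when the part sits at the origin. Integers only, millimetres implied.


cube([36, 269, 1510]);
translate([691, 0, 0]) cube([36, 269, 1510]);
translate([36, 0, 0]) cube([655, 269, 32]);
translate([36, 0, 274]) cube([655, 269, 32]);
translate([36, 0, 548]) cube([655, 269, 32]);
translate([36, 0, 822]) cube([655, 269, 32]);
translate([36, 0, 1096]) cube([655, 269, 32]);
translate([36, 0, 1370]) cube([655, 269, 32]);


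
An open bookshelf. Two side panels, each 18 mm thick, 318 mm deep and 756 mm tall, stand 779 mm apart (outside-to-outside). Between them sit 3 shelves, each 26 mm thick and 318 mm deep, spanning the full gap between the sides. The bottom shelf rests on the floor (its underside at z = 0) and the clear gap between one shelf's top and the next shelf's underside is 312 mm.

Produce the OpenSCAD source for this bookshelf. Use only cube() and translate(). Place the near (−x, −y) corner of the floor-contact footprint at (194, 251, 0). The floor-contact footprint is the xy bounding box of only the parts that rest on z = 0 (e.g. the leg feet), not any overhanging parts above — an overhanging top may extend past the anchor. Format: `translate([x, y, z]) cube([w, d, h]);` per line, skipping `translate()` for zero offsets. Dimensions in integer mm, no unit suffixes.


translate([194, 251, 0]) cube([18, 318, 756]);
translate([955, 251, 0]) cube([18, 318, 756]);
translate([212, 251, 0]) cube([743, 318, 26]);
translate([212, 251, 338]) cube([743, 318, 26]);
translate([212, 251, 676]) cube([743, 318, 26]);


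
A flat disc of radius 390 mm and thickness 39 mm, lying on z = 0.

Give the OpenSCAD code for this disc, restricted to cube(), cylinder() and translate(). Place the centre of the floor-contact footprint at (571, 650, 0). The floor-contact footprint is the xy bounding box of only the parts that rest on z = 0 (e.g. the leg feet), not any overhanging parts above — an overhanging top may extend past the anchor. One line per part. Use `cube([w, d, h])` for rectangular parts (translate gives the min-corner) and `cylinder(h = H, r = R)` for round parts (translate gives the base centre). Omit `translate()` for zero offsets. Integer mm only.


translate([571, 650, 0]) cylinder(h = 39, r = 390);


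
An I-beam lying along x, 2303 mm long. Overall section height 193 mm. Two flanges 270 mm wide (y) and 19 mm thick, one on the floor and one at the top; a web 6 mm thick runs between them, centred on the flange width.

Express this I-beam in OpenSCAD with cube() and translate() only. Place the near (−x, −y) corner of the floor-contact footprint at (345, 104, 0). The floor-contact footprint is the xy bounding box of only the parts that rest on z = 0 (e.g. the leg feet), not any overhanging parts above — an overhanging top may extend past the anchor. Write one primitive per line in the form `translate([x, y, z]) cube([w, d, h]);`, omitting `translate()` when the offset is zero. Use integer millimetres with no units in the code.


translate([345, 104, 0]) cube([2303, 270, 19]);
translate([345, 236, 19]) cube([2303, 6, 155]);
translate([345, 104, 174]) cube([2303, 270, 19]);


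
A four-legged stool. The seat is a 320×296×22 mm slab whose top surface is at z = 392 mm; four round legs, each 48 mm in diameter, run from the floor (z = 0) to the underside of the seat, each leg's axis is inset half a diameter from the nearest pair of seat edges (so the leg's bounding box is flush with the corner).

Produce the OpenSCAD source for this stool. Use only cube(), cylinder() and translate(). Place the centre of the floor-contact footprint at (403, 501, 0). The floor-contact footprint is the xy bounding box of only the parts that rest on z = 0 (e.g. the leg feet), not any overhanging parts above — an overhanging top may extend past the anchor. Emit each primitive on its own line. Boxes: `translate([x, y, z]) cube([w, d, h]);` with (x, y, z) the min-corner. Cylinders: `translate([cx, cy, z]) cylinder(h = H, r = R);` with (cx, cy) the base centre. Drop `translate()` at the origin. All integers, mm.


translate([243, 353, 370]) cube([320, 296, 22]);
translate([267, 377, 0]) cylinder(h = 370, r = 24);
translate([539, 377, 0]) cylinder(h = 370, r = 24);
translate([267, 625, 0]) cylinder(h = 370, r = 24);
translate([539, 625, 0]) cylinder(h = 370, r = 24);


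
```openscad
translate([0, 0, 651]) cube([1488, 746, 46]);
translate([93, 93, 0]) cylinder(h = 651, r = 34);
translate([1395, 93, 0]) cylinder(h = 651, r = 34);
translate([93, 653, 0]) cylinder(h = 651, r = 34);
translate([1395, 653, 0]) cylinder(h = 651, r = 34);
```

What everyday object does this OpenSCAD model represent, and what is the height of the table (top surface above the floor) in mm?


A table. The table height is 697 mm.

A 1488×746×46 slab sits at z = 651 on four Ø68 mm round legs — a table. The top surface is at 651 + 46 = 697 mm.


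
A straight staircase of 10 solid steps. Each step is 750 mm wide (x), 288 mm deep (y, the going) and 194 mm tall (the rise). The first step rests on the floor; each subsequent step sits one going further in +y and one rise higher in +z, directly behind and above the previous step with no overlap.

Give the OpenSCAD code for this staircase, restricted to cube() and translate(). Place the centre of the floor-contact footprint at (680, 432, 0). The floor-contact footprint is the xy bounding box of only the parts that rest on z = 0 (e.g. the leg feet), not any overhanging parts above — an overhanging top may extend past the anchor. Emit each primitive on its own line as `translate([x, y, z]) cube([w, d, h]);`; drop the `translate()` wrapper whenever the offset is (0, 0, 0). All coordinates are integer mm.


translate([305, 288, 0]) cube([750, 288, 194]);
translate([305, 576, 194]) cube([750, 288, 194]);
translate([305, 864, 388]) cube([750, 288, 194]);
translate([305, 1152, 582]) cube([750, 288, 194]);
translate([305, 1440, 776]) cube([750, 288, 194]);
translate([305, 1728, 970]) cube([750, 288, 194]);
translate([305, 2016, 1164]) cube([750, 288, 194]);
translate([305, 2304, 1358]) cube([750, 288, 194]);
translate([305, 2592, 1552]) cube([750, 288, 194]);
translate([305, 2880, 1746]) cube([750, 288, 194]);


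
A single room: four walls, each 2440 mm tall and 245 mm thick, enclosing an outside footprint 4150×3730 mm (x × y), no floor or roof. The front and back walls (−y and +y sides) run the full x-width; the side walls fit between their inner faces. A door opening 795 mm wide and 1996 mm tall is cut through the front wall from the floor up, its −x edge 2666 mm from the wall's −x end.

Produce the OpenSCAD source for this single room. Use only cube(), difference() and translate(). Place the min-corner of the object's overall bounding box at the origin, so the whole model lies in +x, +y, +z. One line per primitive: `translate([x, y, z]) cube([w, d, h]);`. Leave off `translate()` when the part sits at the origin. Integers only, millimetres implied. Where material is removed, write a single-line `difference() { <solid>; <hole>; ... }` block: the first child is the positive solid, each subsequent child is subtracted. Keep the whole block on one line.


difference() { cube([4150, 245, 2440]); translate([2666, 0, 0]) cube([795, 245, 1996]); }
translate([0, 3485, 0]) cube([4150, 245, 2440]);
translate([0, 245, 0]) cube([245, 3240, 2440]);
translate([3905, 245, 0]) cube([245, 3240, 2440]);


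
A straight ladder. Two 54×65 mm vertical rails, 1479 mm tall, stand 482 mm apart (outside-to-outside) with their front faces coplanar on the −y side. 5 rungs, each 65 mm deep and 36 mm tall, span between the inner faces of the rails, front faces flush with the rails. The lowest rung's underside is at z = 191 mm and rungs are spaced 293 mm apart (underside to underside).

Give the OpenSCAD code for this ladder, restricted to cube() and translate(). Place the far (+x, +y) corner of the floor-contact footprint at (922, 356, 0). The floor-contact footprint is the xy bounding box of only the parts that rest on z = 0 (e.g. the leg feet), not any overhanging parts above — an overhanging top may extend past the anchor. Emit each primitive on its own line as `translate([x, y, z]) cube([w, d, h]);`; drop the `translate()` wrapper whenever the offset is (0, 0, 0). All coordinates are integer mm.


// rung span = 482 - 2*54 = 374
// rung[k] z = 191 + k*293
translate([440, 291, 0]) cube([54, 65, 1479]);
translate([868, 291, 0]) cube([54, 65, 1479]);
translate([494, 291, 191]) cube([374, 65, 36]);
translate([494, 291, 484]) cube([374, 65, 36]);
translate([494, 291, 777]) cube([374, 65, 36]);
translate([494, 291, 1070]) cube([374, 65, 36]);
translate([494, 291, 1363]) cube([374, 65, 36]);


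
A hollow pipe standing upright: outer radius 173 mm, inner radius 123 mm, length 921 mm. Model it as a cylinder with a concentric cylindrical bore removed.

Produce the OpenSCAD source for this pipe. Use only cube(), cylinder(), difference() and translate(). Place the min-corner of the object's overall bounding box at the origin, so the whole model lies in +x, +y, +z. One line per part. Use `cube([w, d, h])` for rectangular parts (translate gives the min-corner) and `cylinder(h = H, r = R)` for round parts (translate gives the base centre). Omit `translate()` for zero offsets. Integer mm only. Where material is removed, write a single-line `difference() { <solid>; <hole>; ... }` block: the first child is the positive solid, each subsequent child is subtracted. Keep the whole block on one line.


difference() { translate([173, 173, 0]) cylinder(h = 921, r = 173); translate([173, 173, 0]) cylinder(h = 921, r = 123); }


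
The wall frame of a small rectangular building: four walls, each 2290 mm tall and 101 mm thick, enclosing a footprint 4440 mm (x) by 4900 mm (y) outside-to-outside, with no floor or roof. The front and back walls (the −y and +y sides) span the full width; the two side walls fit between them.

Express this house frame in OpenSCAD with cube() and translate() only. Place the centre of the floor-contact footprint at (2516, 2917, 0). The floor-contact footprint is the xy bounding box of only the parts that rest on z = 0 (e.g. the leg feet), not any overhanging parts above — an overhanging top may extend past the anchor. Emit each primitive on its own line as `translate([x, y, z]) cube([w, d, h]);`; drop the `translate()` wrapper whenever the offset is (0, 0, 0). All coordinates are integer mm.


translate([296, 467, 0]) cube([4440, 101, 2290]);
translate([296, 5266, 0]) cube([4440, 101, 2290]);
translate([296, 568, 0]) cube([101, 4698, 2290]);
translate([4635, 568, 0]) cube([101, 4698, 2290]);


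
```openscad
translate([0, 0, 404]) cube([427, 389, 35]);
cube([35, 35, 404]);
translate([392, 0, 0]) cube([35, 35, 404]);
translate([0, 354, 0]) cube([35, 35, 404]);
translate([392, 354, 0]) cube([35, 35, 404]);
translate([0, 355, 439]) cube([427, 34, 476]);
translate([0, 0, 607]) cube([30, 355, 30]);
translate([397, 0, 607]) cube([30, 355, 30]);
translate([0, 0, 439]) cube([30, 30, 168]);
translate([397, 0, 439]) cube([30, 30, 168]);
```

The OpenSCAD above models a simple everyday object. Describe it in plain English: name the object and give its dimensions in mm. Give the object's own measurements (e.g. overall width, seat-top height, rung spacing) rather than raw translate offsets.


A chair. The seat is a 427×389×35 mm slab with its top at z = 439 mm, on four 35×35 mm corner legs (flush with the seat edges, standing on z = 0). A flat backrest 34 mm thick, 476 mm tall, spans the full seat width and rises from the seat top along its +y edge, rear face flush with the rear of the seat. Two armrests of 30×30 mm section run along each side from the seat's front edge to the front of the backrest, top faces 198 mm above the seat top and outer faces flush with the seat's x-edges; a 30×30 mm post under the front of each armrest stands on the seat at the front corner.


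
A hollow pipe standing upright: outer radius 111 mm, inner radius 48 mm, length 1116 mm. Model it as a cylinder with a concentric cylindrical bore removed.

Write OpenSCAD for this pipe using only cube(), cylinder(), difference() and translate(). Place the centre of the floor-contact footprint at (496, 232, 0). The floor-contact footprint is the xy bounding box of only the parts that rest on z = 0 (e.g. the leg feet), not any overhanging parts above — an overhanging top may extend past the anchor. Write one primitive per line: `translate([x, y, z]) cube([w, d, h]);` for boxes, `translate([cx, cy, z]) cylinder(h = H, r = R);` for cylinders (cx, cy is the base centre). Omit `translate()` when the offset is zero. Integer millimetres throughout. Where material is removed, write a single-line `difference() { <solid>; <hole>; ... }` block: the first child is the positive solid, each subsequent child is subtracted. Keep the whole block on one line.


difference() { translate([496, 232, 0]) cylinder(h = 1116, r = 111); translate([496, 232, 0]) cylinder(h = 1116, r = 48); }


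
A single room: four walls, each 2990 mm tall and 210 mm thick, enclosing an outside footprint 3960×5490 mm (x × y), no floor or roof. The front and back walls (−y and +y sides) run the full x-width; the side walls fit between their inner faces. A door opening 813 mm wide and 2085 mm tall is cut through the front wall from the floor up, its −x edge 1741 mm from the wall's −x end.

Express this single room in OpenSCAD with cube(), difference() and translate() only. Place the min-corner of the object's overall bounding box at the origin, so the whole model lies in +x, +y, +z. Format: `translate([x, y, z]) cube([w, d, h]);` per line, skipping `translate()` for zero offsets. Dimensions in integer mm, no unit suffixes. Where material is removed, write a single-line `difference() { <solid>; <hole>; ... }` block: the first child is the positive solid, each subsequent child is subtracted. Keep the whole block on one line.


difference() { cube([3960, 210, 2990]); translate([1741, 0, 0]) cube([813, 210, 2085]); }
translate([0, 5280, 0]) cube([3960, 210, 2990]);
translate([0, 210, 0]) cube([210, 5070, 2990]);
translate([3750, 210, 0]) cube([210, 5070, 2990]);


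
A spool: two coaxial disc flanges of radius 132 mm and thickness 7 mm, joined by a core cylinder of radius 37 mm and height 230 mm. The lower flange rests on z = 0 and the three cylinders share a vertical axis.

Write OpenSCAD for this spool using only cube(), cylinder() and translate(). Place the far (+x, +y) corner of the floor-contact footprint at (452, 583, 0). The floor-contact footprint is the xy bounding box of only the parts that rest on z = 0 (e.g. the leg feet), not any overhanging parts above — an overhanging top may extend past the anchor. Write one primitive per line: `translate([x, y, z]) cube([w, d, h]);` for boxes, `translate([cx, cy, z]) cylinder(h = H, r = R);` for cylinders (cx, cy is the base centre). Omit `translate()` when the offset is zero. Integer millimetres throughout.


translate([320, 451, 0]) cylinder(h = 7, r = 132);
translate([320, 451, 7]) cylinder(h = 230, r = 37);
translate([320, 451, 237]) cylinder(h = 7, r = 132);


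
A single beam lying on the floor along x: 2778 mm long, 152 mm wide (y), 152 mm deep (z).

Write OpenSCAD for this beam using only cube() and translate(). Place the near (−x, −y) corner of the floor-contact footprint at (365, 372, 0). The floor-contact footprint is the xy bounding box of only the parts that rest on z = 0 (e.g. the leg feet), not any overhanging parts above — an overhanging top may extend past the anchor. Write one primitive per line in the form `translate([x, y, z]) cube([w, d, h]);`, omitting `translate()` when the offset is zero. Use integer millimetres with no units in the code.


translate([365, 372, 0]) cube([2778, 152, 152]);


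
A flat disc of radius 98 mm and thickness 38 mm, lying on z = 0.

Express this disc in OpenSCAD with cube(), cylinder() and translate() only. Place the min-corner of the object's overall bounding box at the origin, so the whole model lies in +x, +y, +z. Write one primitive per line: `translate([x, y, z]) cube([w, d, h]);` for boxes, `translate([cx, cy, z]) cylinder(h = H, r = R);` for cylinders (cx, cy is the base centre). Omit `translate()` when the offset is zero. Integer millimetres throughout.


translate([98, 98, 0]) cylinder(h = 38, r = 98);


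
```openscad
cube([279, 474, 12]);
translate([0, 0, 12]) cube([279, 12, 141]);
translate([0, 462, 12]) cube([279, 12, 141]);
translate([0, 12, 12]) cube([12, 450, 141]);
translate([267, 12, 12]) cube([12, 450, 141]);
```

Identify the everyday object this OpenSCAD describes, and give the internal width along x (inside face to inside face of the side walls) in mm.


An open box. The internal width is 255 mm.

A 279×474 base slab with four walls standing on it — an open box. The base is 279 mm wide and the walls are 12 mm thick, so the internal width is 279 − 2 × 12 = 255 mm.
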